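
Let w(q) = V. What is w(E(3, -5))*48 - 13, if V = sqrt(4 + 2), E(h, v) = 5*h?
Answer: -13 + 48*sqrt(6) ≈ 104.58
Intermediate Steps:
V = sqrt(6) ≈ 2.4495
w(q) = sqrt(6)
w(E(3, -5))*48 - 13 = sqrt(6)*48 - 13 = 48*sqrt(6) - 13 = -13 + 48*sqrt(6)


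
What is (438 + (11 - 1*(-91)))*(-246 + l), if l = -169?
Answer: -224100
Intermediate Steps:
(438 + (11 - 1*(-91)))*(-246 + l) = (438 + (11 - 1*(-91)))*(-246 - 169) = (438 + (11 + 91))*(-415) = (438 + 102)*(-415) = 540*(-415) = -224100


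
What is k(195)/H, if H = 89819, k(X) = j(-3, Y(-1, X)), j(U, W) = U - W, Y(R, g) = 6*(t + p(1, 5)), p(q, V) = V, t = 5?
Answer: -63/89819 ≈ -0.00070141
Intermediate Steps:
Y(R, g) = 60 (Y(R, g) = 6*(5 + 5) = 6*10 = 60)
k(X) = -63 (k(X) = -3 - 1*60 = -3 - 60 = -63)
k(195)/H = -63/89819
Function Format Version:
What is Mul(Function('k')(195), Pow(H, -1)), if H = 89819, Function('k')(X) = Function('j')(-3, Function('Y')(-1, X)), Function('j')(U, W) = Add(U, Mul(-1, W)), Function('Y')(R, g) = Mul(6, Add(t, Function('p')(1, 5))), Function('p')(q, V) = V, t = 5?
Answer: Rational(-63, 89819) ≈ -0.00070141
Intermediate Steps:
Function('Y')(R, g) = 60 (Function('Y')(R, g) = Mul(6, Add(5, 5)) = Mul(6, 10) = 60)
Function('k')(X) = -63 (Function('k')(X) = Add(-3, Mul(-1, 60)) = Add(-3, -60) = -63)
Mul(Function('k')(195), Pow(H, -1)) = Mul(-63, Pow(89819, -1)) = Mul(-63, Rational(1, 89819)) = Rational(-63, 89819)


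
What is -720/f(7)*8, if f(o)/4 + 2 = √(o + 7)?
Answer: -288 - 144*√14 ≈ -826.80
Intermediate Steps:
f(o) = -8 + 4*√(7 + o) (f(o) = -8 + 4*√(o + 7) = -8 + 4*√(7 + o))
-720/f(7)*8 = -720/(-8 + 4*√(7 + 7))*8 = -720/(-8 + 4*√14)*8 = -5760/(-8 + 4*√14)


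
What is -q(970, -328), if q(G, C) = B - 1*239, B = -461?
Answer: 700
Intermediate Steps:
q(G, C) = -700 (q(G, C) = -461 - 1*239 = -461 - 239 = -700)
-q(970, -328) = -1*(-700) = 700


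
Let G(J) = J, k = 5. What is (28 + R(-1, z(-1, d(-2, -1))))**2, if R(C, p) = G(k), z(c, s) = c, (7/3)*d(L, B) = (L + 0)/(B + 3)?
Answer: 1089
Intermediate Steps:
d(L, B) = 3*L/(7*(3 + B)) (d(L, B) = 3*((L + 0)/(B + 3))/7 = 3*(L/(3 + B))/7 = 3*L/(7*(3 + B)))
R(C, p) = 5
(28 + R(-1, z(-1, d(-2, -1))))**2 = (28 + 5)**2 = 33**2 = 1089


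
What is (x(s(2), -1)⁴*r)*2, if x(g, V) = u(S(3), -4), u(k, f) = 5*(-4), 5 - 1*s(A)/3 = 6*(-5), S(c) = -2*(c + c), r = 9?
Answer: 2880000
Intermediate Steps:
S(c) = -4*c
s(A) = 105 (s(A) = 15 - 18*(-5) = 15 - 3*(-30) = 15 + 90 = 105)
u(k, f) = -20
x(g, V) = -20
(x(s(2), -1)⁴*r)*2 = ((-20)⁴*9)*2 = (160000*9)*2 = 1440000*2 = 2880000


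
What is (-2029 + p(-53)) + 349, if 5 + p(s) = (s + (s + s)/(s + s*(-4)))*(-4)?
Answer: -4411/3 ≈ -1470.3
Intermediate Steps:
p(s) = -7/3 - 4*s (p(s) = -5 + (s + (s + s)/(s + s*(-4)))*(-4) = -5 + (s + (2*s)/(s - 4*s))*(-4) = -5 + (s + (2*s)/((-3*s)))*(-4) = -5 + (s + (2*s)*(-1/(3*s)))*(-4) = -5 + (s - ⅔)*(-4) = -5 + (-⅔ + s)*(-4) = -5 + (8/3 - 4*s) = -7/3 - 4*s)
(-2029 + p(-53)) + 349 = (-2029 + (-7/3 - 4*(-53))) + 349 = (-2029 + (-7/3 + 212)) + 349 = (-2029 + 629/3) + 349 = -5458/3 + 349 = -4411/3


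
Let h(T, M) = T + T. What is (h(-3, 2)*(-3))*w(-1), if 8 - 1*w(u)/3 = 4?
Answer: 216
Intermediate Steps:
w(u) = 12 (w(u) = 24 - 3*4 = 24 - 12 = 12)
h(T, M) = 2*T
(h(-3, 2)*(-3))*w(-1) = ((2*(-3))*(-3))*12 = -6*(-3)*12 = 18*12 = 216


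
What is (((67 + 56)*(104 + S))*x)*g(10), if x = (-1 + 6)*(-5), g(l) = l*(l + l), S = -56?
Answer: -29520000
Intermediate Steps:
g(l) = 2*l² (g(l) = l*(2*l) = 2*l²)
x = -25 (x = 5*(-5) = -25)
(((67 + 56)*(104 + S))*x)*g(10) = (((67 + 56)*(104 - 56))*(-25))*(2*10²) = ((123*48)*(-25))*(2*100) = (5904*(-25))*200 = -147600*200 = -29520000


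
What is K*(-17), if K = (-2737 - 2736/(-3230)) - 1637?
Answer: 371718/5 ≈ 74344.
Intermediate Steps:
K = -371718/85 (K = (-2737 - 2736*(-1/3230)) - 1637 = (-2737 + 72/85) - 1637 = -232573/85 - 1637 = -371718/85 ≈ -4373.2)
K*(-17) = -371718/85*(-17) = 371718/5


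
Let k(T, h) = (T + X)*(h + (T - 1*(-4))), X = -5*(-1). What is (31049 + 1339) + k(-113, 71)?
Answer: 36492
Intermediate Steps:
X = 5
k(T, h) = (5 + T)*(4 + T + h) (k(T, h) = (T + 5)*(h + (T - 1*(-4))) = (5 + T)*(h + (T + 4)) = (5 + T)*(h + (4 + T)) = (5 + T)*(4 + T + h))
(31049 + 1339) + k(-113, 71) = (31049 + 1339) + (20 + (-113)² + 5*71 + 9*(-113) - 113*71) = 32388 + (20 + 12769 + 355 - 1017 - 8023) = 32388 + 4104 = 36492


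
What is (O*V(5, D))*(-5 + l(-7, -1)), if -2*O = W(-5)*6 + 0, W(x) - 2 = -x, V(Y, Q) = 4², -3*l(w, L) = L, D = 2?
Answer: 1568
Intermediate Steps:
l(w, L) = -L/3
V(Y, Q) = 16
W(x) = 2 - x
O = -21 (O = -((2 - 1*(-5))*6 + 0)/2 = -((2 + 5)*6 + 0)/2 = -(7*6 + 0)/2 = -(42 + 0)/2 = -½*42 = -21)
(O*V(5, D))*(-5 + l(-7, -1)) = (-21*16)*(-5 - ⅓*(-1)) = -336*(-5 + ⅓) = -336*(-14/3) = 1568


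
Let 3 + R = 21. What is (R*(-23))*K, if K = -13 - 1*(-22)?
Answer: -3726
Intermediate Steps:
R = 18 (R = -3 + 21 = 18)
K = 9 (K = -13 + 22 = 9)
(R*(-23))*K = (18*(-23))*9 = -414*9 = -3726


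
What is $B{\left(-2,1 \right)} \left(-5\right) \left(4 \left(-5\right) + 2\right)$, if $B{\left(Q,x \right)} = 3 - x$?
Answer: $180$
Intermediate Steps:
$B{\left(-2,1 \right)} \left(-5\right) \left(4 \left(-5\right) + 2\right) = \left(3 - 1\right) \left(-5\right) \left(4 \left(-5\right) + 2\right) = \left(3 - 1\right) \left(-5\right) \left(-20 + 2\right) = 2 \left(-5\right) \left(-18\right) = \left(-10\right) \left(-18\right) = 180$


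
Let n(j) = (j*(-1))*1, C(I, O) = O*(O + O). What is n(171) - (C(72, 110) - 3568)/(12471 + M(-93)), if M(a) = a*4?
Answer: -2089561/12099 ≈ -172.71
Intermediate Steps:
C(I, O) = 2*O² (C(I, O) = O*(2*O) = 2*O²)
M(a) = 4*a
n(j) = -j (n(j) = -j*1 = -j)
n(171) - (C(72, 110) - 3568)/(12471 + M(-93)) = -1*171 - (2*110² - 3568)/(12471 + 4*(-93)) = -171 - (2*12100 - 3568)/(12471 - 372) = -171 - (24200 - 3568)/12099 = -171 - 20632/12099 = -2089561/12099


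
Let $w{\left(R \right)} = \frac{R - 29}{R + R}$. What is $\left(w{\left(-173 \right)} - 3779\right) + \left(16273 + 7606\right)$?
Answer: $\frac{3477401}{173} \approx 20101.0$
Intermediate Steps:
$w{\left(R \right)} = \frac{-29 + R}{2 R}$
$\left(w{\left(-173 \right)} - 3779\right) + \left(16273 + 7606\right) = \left(\frac{-29 - 173}{2 \left(-173\right)} - 3779\right) + \left(16273 + 7606\right) = \left(\frac{1}{2} \left(- \frac{1}{173}\right) \left(-202\right) - 3779\right) + 23879 = \left(\frac{101}{173} - 3779\right) + 23879 = - \frac{653666}{173} + 23879 = \frac{3477401}{173}$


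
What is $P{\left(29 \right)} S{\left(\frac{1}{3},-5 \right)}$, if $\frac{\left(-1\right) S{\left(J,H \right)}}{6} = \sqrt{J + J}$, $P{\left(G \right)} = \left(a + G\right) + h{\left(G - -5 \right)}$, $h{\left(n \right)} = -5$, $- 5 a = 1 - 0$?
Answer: $- \frac{238 \sqrt{6}}{5} \approx -116.6$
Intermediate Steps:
$a = - \frac{1}{5}$ ($a = - \frac{1 - 0}{5} = - \frac{1 + 0}{5} = \left(- \frac{1}{5}\right) 1 = - \frac{1}{5} \approx -0.2$)
$P{\left(G \right)} = - \frac{26}{5} + G$ ($P{\left(G \right)} = \left(- \frac{1}{5} + G\right) - 5 = - \frac{26}{5} + G$)
$S{\left(J,H \right)} = - 6 \sqrt{2} \sqrt{J}$ ($S{\left(J,H \right)} = - 6 \sqrt{J + J} = - 6 \sqrt{2 J} = - 6 \sqrt{2} \sqrt{J}$)
$P{\left(29 \right)} S{\left(\frac{1}{3},-5 \right)} = \left(- \frac{26}{5} + 29\right) \left(- 6 \sqrt{2} \sqrt{\frac{1}{3}}\right) = \frac{119 \left(- \frac{6 \sqrt{2}}{\sqrt{3}}\right)}{5} = \frac{119 \left(- 6 \sqrt{2} \frac{\sqrt{3}}{3}\right)}{5} = \frac{119 \left(- 2 \sqrt{6}\right)}{5} = - \frac{238 \sqrt{6}}{5}$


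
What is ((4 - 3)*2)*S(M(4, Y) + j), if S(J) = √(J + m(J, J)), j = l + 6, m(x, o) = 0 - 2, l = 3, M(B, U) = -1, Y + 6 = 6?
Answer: 2*√6 ≈ 4.8990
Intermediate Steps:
Y = 0 (Y = -6 + 6 = 0)
m(x, o) = -2
j = 9 (j = 3 + 6 = 9)
S(J) = √(-2 + J) (S(J) = √(J - 2) = √(-2 + J))
((4 - 3)*2)*S(M(4, Y) + j) = ((4 - 3)*2)*√(-2 + (-1 + 9)) = (1*2)*√(-2 + 8) = 2*√6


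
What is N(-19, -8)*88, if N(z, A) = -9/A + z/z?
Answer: 187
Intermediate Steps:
N(z, A) = 1 - 9/A (N(z, A) = -9/A + 1 = 1 - 9/A)
N(-19, -8)*88 = ((-9 - 8)/(-8))*88 = -⅛*(-17)*88 = (17/8)*88 = 187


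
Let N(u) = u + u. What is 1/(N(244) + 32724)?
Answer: 1/33212 ≈ 3.0110e-5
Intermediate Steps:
N(u) = 2*u
1/(N(244) + 32724) = 1/(2*244 + 32724) = 1/(488 + 32724) = 1/33212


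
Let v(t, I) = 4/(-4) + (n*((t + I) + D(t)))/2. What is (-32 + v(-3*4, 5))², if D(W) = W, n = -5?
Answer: 841/4 ≈ 210.25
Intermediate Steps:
v(t, I) = -1 - 5*t - 5*I/2 (v(t, I) = 4/(-4) - 5*((t + I) + t)/2 = 4*(-¼) - 5*((I + t) + t)*(½) = -1 - 5*(I + 2*t)*(½) = -1 + (-10*t - 5*I)*(½) = -1 + (-5*t - 5*I/2) = -1 - 5*t - 5*I/2)
(-32 + v(-3*4, 5))² = (-32 + (-1 - (-15)*4 - 5/2*5))² = (-32 + (-1 - 5*(-12) - 25/2))² = (-32 + (-1 + 60 - 25/2))² = (-32 + 93/2)² = (29/2)² = 841/4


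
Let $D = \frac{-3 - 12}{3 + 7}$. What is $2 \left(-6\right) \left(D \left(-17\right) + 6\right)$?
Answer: $-378$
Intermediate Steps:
$D = - \frac{3}{2}$ ($D = - \frac{15}{10} = \left(-15\right) \frac{1}{10} = - \frac{3}{2} \approx -1.5$)
$2 \left(-6\right) \left(D \left(-17\right) + 6\right) = 2 \left(-6\right) \left(\left(- \frac{3}{2}\right) \left(-17\right) + 6\right) = - 12 \left(\frac{51}{2} + 6\right) = \left(-12\right) \frac{63}{2} = -378$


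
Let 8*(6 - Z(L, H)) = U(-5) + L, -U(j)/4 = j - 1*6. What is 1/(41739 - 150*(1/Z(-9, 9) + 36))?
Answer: 13/471207 ≈ 2.7589e-5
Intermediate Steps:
U(j) = 24 - 4*j (U(j) = -4*(j - 1*6) = -4*(j - 6) = -4*(-6 + j) = 24 - 4*j)
Z(L, H) = 1/2 - L/8 (Z(L, H) = 6 - ((24 - 4*(-5)) + L)/8 = 6 - ((24 + 20) + L)/8 = 6 - (44 + L)/8 = 6 + (-11/2 - L/8) = 1/2 - L/8)
1/(41739 - 150*(1/Z(-9, 9) + 36)) = 1/(41739 - 150*(1/(1/2 - 1/8*(-9)) + 36)) = 1/(41739 - 150*(1/(1/2 + 9/8) + 36)) = 1/(41739 - 150*(1/(13/8) + 36)) = 1/(41739 - 150*(8/13 + 36)) = 1/(41739 - 150*476/13) = 1/(41739 - 71400/13) = 1/(471207/13) = 13/471207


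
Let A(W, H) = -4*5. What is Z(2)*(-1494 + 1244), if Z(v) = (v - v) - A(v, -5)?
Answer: -5000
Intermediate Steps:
A(W, H) = -20
Z(v) = 20 (Z(v) = (v - v) - 1*(-20) = 0 + 20 = 20)
Z(2)*(-1494 + 1244) = 20*(-1494 + 1244) = 20*(-250) = -5000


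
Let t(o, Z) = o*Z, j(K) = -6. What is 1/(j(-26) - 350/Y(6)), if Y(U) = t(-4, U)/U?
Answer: 2/163 ≈ 0.012270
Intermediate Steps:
t(o, Z) = Z*o
Y(U) = -4 (Y(U) = (U*(-4))/U = (-4*U)/U = -4)
1/(j(-26) - 350/Y(6)) = 1/(-6 - 350/(-4)) = 1/(-6 - 350*(-1/4)) = 1/(-6 + 175/2) = 1/(163/2) = 2/163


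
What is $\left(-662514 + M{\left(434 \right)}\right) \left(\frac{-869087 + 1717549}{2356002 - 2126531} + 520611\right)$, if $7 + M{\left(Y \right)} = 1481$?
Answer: $- \frac{78971788274632720}{229471} \approx -3.4415 \cdot 10^{11}$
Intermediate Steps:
$M{\left(Y \right)} = 1474$ ($M{\left(Y \right)} = -7 + 1481 = 1474$)
$\left(-662514 + M{\left(434 \right)}\right) \left(\frac{-869087 + 1717549}{2356002 - 2126531} + 520611\right) = \left(-662514 + 1474\right) \left(\frac{-869087 + 1717549}{2356002 - 2126531} + 520611\right) = - 661040 \left(\frac{848462}{229471} + 520611\right) = \left(-661040\right) \frac{119465975243}{229471} = - \frac{78971788274632720}{229471}$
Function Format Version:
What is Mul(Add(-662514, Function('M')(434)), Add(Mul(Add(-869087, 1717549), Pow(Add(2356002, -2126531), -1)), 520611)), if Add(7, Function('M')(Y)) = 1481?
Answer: Rational(-78971788274632720, 229471) ≈ -3.4415e+11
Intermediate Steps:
Function('M')(Y) = 1474 (Function('M')(Y) = Add(-7, 1481) = 1474)
Mul(Add(-662514, Function('M')(434)), Add(Mul(Add(-869087, 1717549), Pow(Add(2356002, -2126531), -1)), 520611)) = Mul(Add(-662514, 1474), Add(Mul(Add(-869087, 1717549), Pow(Add(2356002, -2126531), -1)), 520611)) = Mul(-661040, Add(Mul(848462, Pow(229471, -1)), 520611)) = Mul(-661040, Add(Mul(848462, Rational(1, 229471)), 520611)) = Mul(-661040, Add(Rational(848462, 229471), 520611)) = Mul(-661040, Rational(119465975243, 229471)) = Rational(-78971788274632720, 229471)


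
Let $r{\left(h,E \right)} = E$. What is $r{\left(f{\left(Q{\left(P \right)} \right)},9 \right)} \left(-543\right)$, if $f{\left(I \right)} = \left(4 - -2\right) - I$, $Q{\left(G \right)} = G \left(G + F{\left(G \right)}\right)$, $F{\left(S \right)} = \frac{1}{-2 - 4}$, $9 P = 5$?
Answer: $-4887$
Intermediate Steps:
$P = \frac{5}{9}$ ($P = \frac{1}{9} \cdot 5 = \frac{5}{9} \approx 0.55556$)
$F{\left(S \right)} = - \frac{1}{6}$ ($F{\left(S \right)} = \frac{1}{-6} = - \frac{1}{6}$)
$Q{\left(G \right)} = G \left(- \frac{1}{6} + G\right)$ ($Q{\left(G \right)} = G \left(G - \frac{1}{6}\right) = G \left(- \frac{1}{6} + G\right)$)
$f{\left(I \right)} = 6 - I$ ($f{\left(I \right)} = \left(4 + 2\right) - I = 6 - I$)
$r{\left(f{\left(Q{\left(P \right)} \right)},9 \right)} \left(-543\right) = 9 \left(-543\right) = -4887$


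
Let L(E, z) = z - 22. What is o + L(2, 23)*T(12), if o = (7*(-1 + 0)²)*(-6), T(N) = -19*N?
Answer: -270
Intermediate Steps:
o = -42 (o = (7*(-1)²)*(-6) = (7*1)*(-6) = 7*(-6) = -42)
L(E, z) = -22 + z
o + L(2, 23)*T(12) = -42 + (-22 + 23)*(-19*12) = -42 + 1*(-228) = -42 - 228 = -270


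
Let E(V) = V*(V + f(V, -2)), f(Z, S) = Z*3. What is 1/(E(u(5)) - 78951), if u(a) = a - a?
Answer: -1/78951 ≈ -1.2666e-5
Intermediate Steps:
f(Z, S) = 3*Z
u(a) = 0
E(V) = 4*V² (E(V) = V*(V + 3*V) = V*(4*V) = 4*V²)
1/(E(u(5)) - 78951) = 1/(4*0² - 78951) = 1/(4*0 - 78951) = 1/(0 - 78951) = 1/(-78951) = -1/78951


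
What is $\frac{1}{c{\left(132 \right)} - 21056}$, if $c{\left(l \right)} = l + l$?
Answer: $- \frac{1}{20792} \approx -4.8095 \cdot 10^{-5}$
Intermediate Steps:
$c{\left(l \right)} = 2 l$
$\frac{1}{c{\left(132 \right)} - 21056} = \frac{1}{2 \cdot 132 - 21056} = \frac{1}{264 - 21056} = \frac{1}{-20792} = - \frac{1}{20792}$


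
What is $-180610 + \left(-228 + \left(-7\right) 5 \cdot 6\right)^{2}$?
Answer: $11234$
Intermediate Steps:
$-180610 + \left(-228 + \left(-7\right) 5 \cdot 6\right)^{2} = -180610 + \left(-228 - 210\right)^{2} = -180610 + \left(-438\right)^{2} = -180610 + 191844 = 11234$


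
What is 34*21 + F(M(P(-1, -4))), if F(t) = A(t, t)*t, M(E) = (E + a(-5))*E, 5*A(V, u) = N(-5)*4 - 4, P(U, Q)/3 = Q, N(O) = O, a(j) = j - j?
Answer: 114/5 ≈ 22.800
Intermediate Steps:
a(j) = 0
P(U, Q) = 3*Q
A(V, u) = -24/5 (A(V, u) = (-5*4 - 4)/5 = (-20 - 4)/5 = (1/5)*(-24) = -24/5)
M(E) = E**2 (M(E) = (E + 0)*E = E*E = E**2)
F(t) = -24*t/5
34*21 + F(M(P(-1, -4))) = 34*21 - 24*(3*(-4))**2/5 = 714 - 24/5*(-12)**2 = 714 - 24/5*144 = 714 - 3456/5 = 114/5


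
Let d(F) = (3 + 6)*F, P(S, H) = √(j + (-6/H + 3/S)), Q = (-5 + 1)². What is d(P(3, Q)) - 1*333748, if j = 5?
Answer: -333748 + 27*√10/4 ≈ -3.3373e+5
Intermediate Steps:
Q = 16 (Q = (-4)² = 16)
P(S, H) = √(5 - 6/H + 3/S) (P(S, H) = √(5 + (-6/H + 3/S)) = √(5 - 6/H + 3/S))
d(F) = 9*F
d(P(3, Q)) - 1*333748 = 9*√(5 - 6/16 + 3/3) - 1*333748 = 9*√(5 - 6*1/16 + 3*(⅓)) - 333748 = 9*√(5 - 3/8 + 1) - 333748 = 9*√(45/8) - 333748 = 9*(3*√10/4) - 333748 = 27*√10/4 - 333748 = -333748 + 27*√10/4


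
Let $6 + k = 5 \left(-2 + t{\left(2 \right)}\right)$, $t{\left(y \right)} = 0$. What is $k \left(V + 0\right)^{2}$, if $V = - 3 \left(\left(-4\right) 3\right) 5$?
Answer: $-518400$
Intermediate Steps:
$V = 180$ ($V = \left(-3\right) \left(-12\right) 5 = 36 \cdot 5 = 180$)
$k = -16$ ($k = -6 + 5 \left(-2 + 0\right) = -6 + 5 \left(-2\right) = -6 - 10 = -16$)
$k \left(V + 0\right)^{2} = - 16 \left(180 + 0\right)^{2} = - 16 \cdot 180^{2} = \left(-16\right) 32400 = -518400$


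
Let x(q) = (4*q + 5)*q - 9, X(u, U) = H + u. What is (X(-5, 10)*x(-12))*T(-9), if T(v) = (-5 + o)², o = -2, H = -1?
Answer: -149058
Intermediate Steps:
X(u, U) = -1 + u
T(v) = 49 (T(v) = (-5 - 2)² = (-7)² = 49)
x(q) = -9 + q*(5 + 4*q) (x(q) = (5 + 4*q)*q - 9 = q*(5 + 4*q) - 9 = -9 + q*(5 + 4*q))
(X(-5, 10)*x(-12))*T(-9) = ((-1 - 5)*(-9 + 4*(-12)² + 5*(-12)))*49 = -6*(-9 + 4*144 - 60)*49 = -6*(-9 + 576 - 60)*49 = -6*507*49 = -3042*49 = -149058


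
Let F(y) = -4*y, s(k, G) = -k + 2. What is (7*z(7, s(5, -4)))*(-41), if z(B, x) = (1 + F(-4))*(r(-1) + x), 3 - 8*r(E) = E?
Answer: 24395/2 ≈ 12198.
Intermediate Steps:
s(k, G) = 2 - k
r(E) = 3/8 - E/8
z(B, x) = 17/2 + 17*x (z(B, x) = (1 - 4*(-4))*((3/8 - ⅛*(-1)) + x) = (1 + 16)*((3/8 + ⅛) + x) = 17*(½ + x) = 17/2 + 17*x)
(7*z(7, s(5, -4)))*(-41) = (7*(17/2 + 17*(2 - 1*5)))*(-41) = (7*(17/2 + 17*(2 - 5)))*(-41) = (7*(17/2 + 17*(-3)))*(-41) = (7*(17/2 - 51))*(-41) = (7*(-85/2))*(-41) = -595/2*(-41) = 24395/2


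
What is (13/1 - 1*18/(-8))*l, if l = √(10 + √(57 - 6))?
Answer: 61*√(10 + √51)/4 ≈ 63.138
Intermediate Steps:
l = √(10 + √51) ≈ 4.1402
(13/1 - 1*18/(-8))*l = (13/1 - 1*18/(-8))*√(10 + √51) = (13*1 - 18*(-⅛))*√(10 + √51) = (13 + 9/4)*√(10 + √51) = 61*√(10 + √51)/4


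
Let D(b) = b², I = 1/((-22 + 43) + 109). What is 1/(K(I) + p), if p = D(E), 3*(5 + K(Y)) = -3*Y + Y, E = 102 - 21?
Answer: 195/1278419 ≈ 0.00015253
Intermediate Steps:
I = 1/130 (I = 1/(21 + 109) = 1/130 ≈ 0.0076923)
E = 81
K(Y) = -5 - 2*Y/3 (K(Y) = -5 + (-3*Y + Y)/3 = -5 + (-2*Y)/3 = -5 - 2*Y/3)
p = 6561 (p = 81² = 6561)
1/(K(I) + p) = 1/((-5 - ⅔*1/130) + 6561) = 1/((-5 - 1/195) + 6561) = 1/(-976/195 + 6561) = 1/(1278419/195) = 195/1278419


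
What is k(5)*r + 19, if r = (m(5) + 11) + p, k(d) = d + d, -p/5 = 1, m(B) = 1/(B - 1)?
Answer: 163/2 ≈ 81.500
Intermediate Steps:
m(B) = 1/(-1 + B)
p = -5 (p = -5*1 = -5)
k(d) = 2*d
r = 25/4 (r = (1/(-1 + 5) + 11) - 5 = (1/4 + 11) - 5 = (¼ + 11) - 5 = 45/4 - 5 = 25/4 ≈ 6.2500)
k(5)*r + 19 = (2*5)*(25/4) + 19 = 10*(25/4) + 19 = 125/2 + 19 = 163/2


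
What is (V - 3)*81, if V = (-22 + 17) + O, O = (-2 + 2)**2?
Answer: -648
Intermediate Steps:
O = 0 (O = 0**2 = 0)
V = -5 (V = (-22 + 17) + 0 = -5 + 0 = -5)
(V - 3)*81 = (-5 - 3)*81 = -8*81 = -648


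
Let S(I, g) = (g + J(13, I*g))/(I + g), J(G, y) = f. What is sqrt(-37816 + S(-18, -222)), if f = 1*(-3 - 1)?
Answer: I*sqrt(136134210)/60 ≈ 194.46*I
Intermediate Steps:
f = -4 (f = 1*(-4) = -4)
J(G, y) = -4
S(I, g) = (-4 + g)/(I + g) (S(I, g) = (g - 4)/(I + g) = (-4 + g)/(I + g))
sqrt(-37816 + S(-18, -222)) = sqrt(-37816 + (-4 - 222)/(-18 - 222)) = sqrt(-37816 - 226/(-240)) = sqrt(-37816 - 1/240*(-226)) = sqrt(-37816 + 113/120) = sqrt(-4537807/120) = I*sqrt(136134210)/60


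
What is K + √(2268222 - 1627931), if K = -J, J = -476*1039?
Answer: 494564 + √640291 ≈ 4.9536e+5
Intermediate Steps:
J = -494564
K = 494564 (K = -1*(-494564) = 494564)
K + √(2268222 - 1627931) = 494564 + √(2268222 - 1627931) = 494564 + √640291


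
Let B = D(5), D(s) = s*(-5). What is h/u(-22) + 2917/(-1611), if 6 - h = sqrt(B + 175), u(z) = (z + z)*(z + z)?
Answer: -2818823/1559448 - 5*sqrt(6)/1936 ≈ -1.8139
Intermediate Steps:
D(s) = -5*s
B = -25 (B = -5*5 = -25)
u(z) = 4*z**2 (u(z) = (2*z)*(2*z) = 4*z**2)
h = 6 - 5*sqrt(6) (h = 6 - sqrt(-25 + 175) = 6 - sqrt(150) = 6 - 5*sqrt(6) ≈ -6.2475)
h/u(-22) + 2917/(-1611) = (6 - 5*sqrt(6))/((4*(-22)**2)) + 2917/(-1611) = (6 - 5*sqrt(6))/((4*484)) + 2917*(-1/1611) = (6 - 5*sqrt(6))/1936 - 2917/1611 = (6 - 5*sqrt(6))*(1/1936) - 2917/1611 = (3/968 - 5*sqrt(6)/1936) - 2917/1611 = -2818823/1559448 - 5*sqrt(6)/1936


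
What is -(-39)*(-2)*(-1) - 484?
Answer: -406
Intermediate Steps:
-(-39)*(-2)*(-1) - 484 = -13*6*(-1) - 484 = -78*(-1) - 484 = 78 - 484 = -406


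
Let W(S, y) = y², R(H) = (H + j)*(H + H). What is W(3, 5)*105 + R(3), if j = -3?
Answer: 2625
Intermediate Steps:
R(H) = 2*H*(-3 + H) (R(H) = (H - 3)*(H + H) = (-3 + H)*(2*H) = 2*H*(-3 + H))
W(3, 5)*105 + R(3) = 5²*105 + 2*3*(-3 + 3) = 25*105 + 2*3*0 = 2625 + 0 = 2625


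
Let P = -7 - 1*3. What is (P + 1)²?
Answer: 81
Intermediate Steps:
P = -10 (P = -7 - 3 = -10)
(P + 1)² = (-10 + 1)² = (-9)² = 81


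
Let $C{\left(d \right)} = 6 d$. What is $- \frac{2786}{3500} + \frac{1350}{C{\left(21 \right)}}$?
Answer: $\frac{17357}{1750} \approx 9.9183$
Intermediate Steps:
$- \frac{2786}{3500} + \frac{1350}{C{\left(21 \right)}} = - \frac{2786}{3500} + \frac{1350}{6 \cdot 21} = \left(-2786\right) \frac{1}{3500} + \frac{1350}{126} = - \frac{199}{250} + 1350 \cdot \frac{1}{126} = - \frac{199}{250} + \frac{75}{7} = \frac{17357}{1750}$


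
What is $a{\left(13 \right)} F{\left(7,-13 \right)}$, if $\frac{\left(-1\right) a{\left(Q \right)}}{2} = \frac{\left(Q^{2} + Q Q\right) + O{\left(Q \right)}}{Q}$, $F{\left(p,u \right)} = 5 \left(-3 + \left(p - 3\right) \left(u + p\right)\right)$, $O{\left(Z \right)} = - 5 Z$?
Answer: $5670$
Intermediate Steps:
$F{\left(p,u \right)} = -15 + 5 \left(-3 + p\right) \left(p + u\right)$ ($F{\left(p,u \right)} = 5 \left(-3 + \left(-3 + p\right) \left(p + u\right)\right) = -15 + 5 \left(-3 + p\right) \left(p + u\right)$)
$a{\left(Q \right)} = - \frac{2 \left(- 5 Q + 2 Q^{2}\right)}{Q}$ ($a{\left(Q \right)} = - 2 \frac{\left(Q^{2} + Q Q\right) - 5 Q}{Q} = - 2 \frac{\left(Q^{2} + Q^{2}\right) - 5 Q}{Q} = - 2 \frac{2 Q^{2} - 5 Q}{Q} = - 2 \frac{- 5 Q + 2 Q^{2}}{Q} = - \frac{2 \left(- 5 Q + 2 Q^{2}\right)}{Q}$)
$a{\left(13 \right)} F{\left(7,-13 \right)} = \left(10 - 52\right) \left(-15 - 105 - -195 + 5 \cdot 7^{2} + 5 \cdot 7 \left(-13\right)\right) = \left(10 - 52\right) \left(-15 - 105 + 195 + 5 \cdot 49 - 455\right) = - 42 \left(-15 - 105 + 195 + 245 - 455\right) = \left(-42\right) \left(-135\right) = 5670$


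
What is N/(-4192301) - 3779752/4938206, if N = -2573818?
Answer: -1567907299422/10351222976003 ≈ -0.15147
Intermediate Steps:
N/(-4192301) - 3779752/4938206 = -2573818/(-4192301) - 3779752/4938206 = -2573818*(-1/4192301) - 3779752*1/4938206 = 2573818/4192301 - 1889876/2469103 = -1567907299422/10351222976003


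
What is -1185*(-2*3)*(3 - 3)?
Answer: 0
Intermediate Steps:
-1185*(-2*3)*(3 - 3) = -(-7110)*0 = -1185*0 = 0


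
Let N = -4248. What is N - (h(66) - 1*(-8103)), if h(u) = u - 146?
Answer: -12271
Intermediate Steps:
h(u) = -146 + u
N - (h(66) - 1*(-8103)) = -4248 - ((-146 + 66) - 1*(-8103)) = -4248 - (-80 + 8103) = -4248 - 1*8023 = -4248 - 8023 = -12271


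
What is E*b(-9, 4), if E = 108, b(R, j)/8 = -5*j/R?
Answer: 1920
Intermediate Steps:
b(R, j) = -40*j/R (b(R, j) = 8*(-5*j/R) = -40*j/R)
E*b(-9, 4) = 108*(-40*4/(-9)) = 108*(-40*4*(-1/9)) = 108*(160/9) = 1920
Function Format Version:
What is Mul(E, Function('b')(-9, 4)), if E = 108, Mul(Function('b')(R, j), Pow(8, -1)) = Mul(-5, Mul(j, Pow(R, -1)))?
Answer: 1920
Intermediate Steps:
Function('b')(R, j) = Mul(-40, j, Pow(R, -1)) (Function('b')(R, j) = Mul(8, Mul(-5, Mul(j, Pow(R, -1)))) = Mul(8, Mul(-5, j, Pow(R, -1))) = Mul(-40, j, Pow(R, -1)))
Mul(E, Function('b')(-9, 4)) = Mul(108, Mul(-40, 4, Pow(-9, -1))) = Mul(108, Mul(-40, 4, Rational(-1, 9))) = Mul(108, Rational(160, 9)) = 1920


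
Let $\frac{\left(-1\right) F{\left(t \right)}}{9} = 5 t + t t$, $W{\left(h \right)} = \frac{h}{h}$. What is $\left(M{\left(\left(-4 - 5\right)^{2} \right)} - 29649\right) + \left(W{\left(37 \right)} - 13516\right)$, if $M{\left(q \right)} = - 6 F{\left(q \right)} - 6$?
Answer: $332994$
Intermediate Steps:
$W{\left(h \right)} = 1$
$F{\left(t \right)} = - 45 t - 9 t^{2}$ ($F{\left(t \right)} = - 9 \left(5 t + t t\right) = - 9 \left(5 t + t^{2}\right) = - 9 \left(t^{2} + 5 t\right) = - 45 t - 9 t^{2}$)
$M{\left(q \right)} = -6 + 54 q \left(5 + q\right)$ ($M{\left(q \right)} = - 6 \left(- 9 q \left(5 + q\right)\right) - 6 = 54 q \left(5 + q\right) - 6 = -6 + 54 q \left(5 + q\right)$)
$\left(M{\left(\left(-4 - 5\right)^{2} \right)} - 29649\right) + \left(W{\left(37 \right)} - 13516\right) = \left(\left(-6 + 54 \left(-4 - 5\right)^{2} \left(5 + \left(-4 - 5\right)^{2}\right)\right) - 29649\right) + \left(1 - 13516\right) = \left(\left(-6 + 54 \left(-9\right)^{2} \left(5 + \left(-9\right)^{2}\right)\right) - 29649\right) - 13515 = \left(\left(-6 + 54 \cdot 81 \left(5 + 81\right)\right) - 29649\right) - 13515 = \left(\left(-6 + 54 \cdot 81 \cdot 86\right) - 29649\right) - 13515 = \left(\left(-6 + 376164\right) - 29649\right) - 13515 = \left(376158 - 29649\right) - 13515 = 346509 - 13515 = 332994$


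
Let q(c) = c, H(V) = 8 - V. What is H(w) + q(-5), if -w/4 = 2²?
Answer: 19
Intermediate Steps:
w = -16 (w = -4*2² = -4*4 = -16)
H(w) + q(-5) = (8 - 1*(-16)) - 5 = (8 + 16) - 5 = 24 - 5 = 19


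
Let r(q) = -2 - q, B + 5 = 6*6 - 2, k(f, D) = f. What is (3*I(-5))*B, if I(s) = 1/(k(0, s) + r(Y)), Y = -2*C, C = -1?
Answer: -87/4 ≈ -21.750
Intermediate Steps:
B = 29 (B = -5 + (6*6 - 2) = -5 + (36 - 2) = -5 + 34 = 29)
Y = 2 (Y = -2*(-1) = 2)
I(s) = -¼ (I(s) = 1/(0 + (-2 - 1*2)) = 1/(0 + (-2 - 2)) = 1/(0 - 4) = 1/(-4) = -¼)
(3*I(-5))*B = (3*(-¼))*29 = -¾*29 = -87/4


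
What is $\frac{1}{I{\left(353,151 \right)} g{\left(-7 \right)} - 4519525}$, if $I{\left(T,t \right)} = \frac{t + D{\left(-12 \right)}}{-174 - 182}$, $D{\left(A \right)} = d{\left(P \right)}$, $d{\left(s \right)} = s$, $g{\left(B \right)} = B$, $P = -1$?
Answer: $- \frac{178}{804474925} \approx -2.2126 \cdot 10^{-7}$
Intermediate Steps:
$D{\left(A \right)} = -1$
$I{\left(T,t \right)} = \frac{1}{356} - \frac{t}{356}$ ($I{\left(T,t \right)} = \frac{t - 1}{-174 - 182} = \frac{-1 + t}{-356} = \left(-1 + t\right) \left(- \frac{1}{356}\right) = \frac{1}{356} - \frac{t}{356}$)
$\frac{1}{I{\left(353,151 \right)} g{\left(-7 \right)} - 4519525} = \frac{1}{\left(\frac{1}{356} - \frac{151}{356}\right) \left(-7\right) - 4519525} = \frac{1}{\left(- \frac{75}{178}\right) \left(-7\right) - 4519525} = \frac{1}{\frac{525}{178} - 4519525} = \frac{1}{- \frac{804474925}{178}} = - \frac{178}{804474925}$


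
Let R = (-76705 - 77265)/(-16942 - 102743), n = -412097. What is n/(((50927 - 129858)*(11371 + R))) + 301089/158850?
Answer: 359434948570763/189586519305450 ≈ 1.8959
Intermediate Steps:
R = 30794/23937 (R = -153970/(-119685) = -153970*(-1/119685) = 30794/23937 ≈ 1.2865)
n/(((50927 - 129858)*(11371 + R))) + 301089/158850 = -412097*1/((11371 + 30794/23937)*(50927 - 129858)) + 301089/158850 = -412097/((-78931*272218421/23937)) + 301089*(1/158850) = -412097/(-21486472187951/23937) + 100363/52950 = -412097*(-23937/21486472187951) + 100363/52950 = 580256817/1263910128703 + 100363/52950 = 359434948570763/189586519305450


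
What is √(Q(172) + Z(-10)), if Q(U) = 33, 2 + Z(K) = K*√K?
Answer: √(31 - 10*I*√10) ≈ 6.1353 - 2.5771*I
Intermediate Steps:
Z(K) = -2 + K^(3/2) (Z(K) = -2 + K*√K = -2 + K^(3/2))
√(Q(172) + Z(-10)) = √(33 + (-2 + (-10)^(3/2))) = √(33 + (-2 - 10*I*√10)) = √(31 - 10*I*√10)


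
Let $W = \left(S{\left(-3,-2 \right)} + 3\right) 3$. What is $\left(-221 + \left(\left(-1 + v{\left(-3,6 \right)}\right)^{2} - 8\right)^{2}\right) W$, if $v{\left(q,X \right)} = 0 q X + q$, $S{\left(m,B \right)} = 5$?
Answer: $-3768$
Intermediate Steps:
$v{\left(q,X \right)} = q$ ($v{\left(q,X \right)} = 0 X + q = 0 + q = q$)
$W = 24$ ($W = \left(5 + 3\right) 3 = 8 \cdot 3 = 24$)
$\left(-221 + \left(\left(-1 + v{\left(-3,6 \right)}\right)^{2} - 8\right)^{2}\right) W = \left(-221 + \left(\left(-1 - 3\right)^{2} - 8\right)^{2}\right) 24 = \left(-221 + \left(\left(-4\right)^{2} - 8\right)^{2}\right) 24 = \left(-221 + \left(16 - 8\right)^{2}\right) 24 = \left(-221 + 8^{2}\right) 24 = \left(-221 + 64\right) 24 = \left(-157\right) 24 = -3768$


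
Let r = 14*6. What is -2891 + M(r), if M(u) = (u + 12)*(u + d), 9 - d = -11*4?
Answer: 10261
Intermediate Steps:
r = 84
d = 53 (d = 9 - (-11)*4 = 9 - 1*(-44) = 9 + 44 = 53)
M(u) = (12 + u)*(53 + u) (M(u) = (u + 12)*(u + 53) = (12 + u)*(53 + u))
-2891 + M(r) = -2891 + (636 + 84**2 + 65*84) = -2891 + (636 + 7056 + 5460) = -2891 + 13152 = 10261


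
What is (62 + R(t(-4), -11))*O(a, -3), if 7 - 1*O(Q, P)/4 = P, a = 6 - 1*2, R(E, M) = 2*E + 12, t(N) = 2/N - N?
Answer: 3240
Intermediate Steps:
t(N) = -N + 2/N
R(E, M) = 12 + 2*E
a = 4 (a = 6 - 2 = 4)
O(Q, P) = 28 - 4*P
(62 + R(t(-4), -11))*O(a, -3) = (62 + (12 + 2*(-1*(-4) + 2/(-4))))*(28 - 4*(-3)) = (62 + (12 + 2*(4 + 2*(-1/4))))*(28 + 12) = (62 + (12 + 2*(4 - 1/2)))*40 = (62 + (12 + 2*(7/2)))*40 = (62 + (12 + 7))*40 = (62 + 19)*40 = 81*40 = 3240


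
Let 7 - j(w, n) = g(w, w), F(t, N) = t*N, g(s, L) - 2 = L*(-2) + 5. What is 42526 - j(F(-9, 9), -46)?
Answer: 42688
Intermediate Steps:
g(s, L) = 7 - 2*L (g(s, L) = 2 + (L*(-2) + 5) = 2 + (-2*L + 5) = 2 + (5 - 2*L) = 7 - 2*L)
F(t, N) = N*t
j(w, n) = 2*w (j(w, n) = 7 - (7 - 2*w) = 7 + (-7 + 2*w) = 2*w)
42526 - j(F(-9, 9), -46) = 42526 - 2*9*(-9) = 42526 - 2*(-81) = 42526 - 1*(-162) = 42526 + 162 = 42688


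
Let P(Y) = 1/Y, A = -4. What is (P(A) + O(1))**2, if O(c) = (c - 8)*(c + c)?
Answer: 3249/16 ≈ 203.06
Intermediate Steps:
O(c) = 2*c*(-8 + c) (O(c) = (-8 + c)*(2*c) = 2*c*(-8 + c))
(P(A) + O(1))**2 = (1/(-4) + 2*1*(-8 + 1))**2 = (-1/4 + 2*1*(-7))**2 = (-1/4 - 14)**2 = (-57/4)**2 = 3249/16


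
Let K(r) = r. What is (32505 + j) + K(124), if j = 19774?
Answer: 52403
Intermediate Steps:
(32505 + j) + K(124) = (32505 + 19774) + 124 = 52279 + 124 = 52403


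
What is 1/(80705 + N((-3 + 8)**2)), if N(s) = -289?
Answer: 1/80416 ≈ 1.2435e-5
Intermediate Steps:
1/(80705 + N((-3 + 8)**2)) = 1/(80705 - 289) = 1/80416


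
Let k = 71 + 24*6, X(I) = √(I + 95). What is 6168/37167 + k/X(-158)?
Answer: 2056/12389 - 215*I*√7/21 ≈ 0.16595 - 27.087*I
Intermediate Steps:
X(I) = √(95 + I)
k = 215 (k = 71 + 144 = 215)
6168/37167 + k/X(-158) = 6168/37167 + 215/(√(95 - 158)) = 6168*(1/37167) + 215/(√(-63)) = 2056/12389 + 215/((3*I*√7)) = 2056/12389 + 215*(-I*√7/21) = 2056/12389 - 215*I*√7/21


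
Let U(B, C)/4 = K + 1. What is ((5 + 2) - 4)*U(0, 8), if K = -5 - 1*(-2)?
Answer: -24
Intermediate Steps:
K = -3 (K = -5 + 2 = -3)
U(B, C) = -8 (U(B, C) = 4*(-3 + 1) = 4*(-2) = -8)
((5 + 2) - 4)*U(0, 8) = ((5 + 2) - 4)*(-8) = (7 - 4)*(-8) = 3*(-8) = -24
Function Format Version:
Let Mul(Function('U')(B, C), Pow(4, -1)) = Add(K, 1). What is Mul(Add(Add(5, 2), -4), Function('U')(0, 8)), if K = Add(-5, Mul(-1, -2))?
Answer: -24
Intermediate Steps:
K = -3 (K = Add(-5, 2) = -3)
Function('U')(B, C) = -8 (Function('U')(B, C) = Mul(4, Add(-3, 1)) = Mul(4, -2) = -8)
Mul(Add(Add(5, 2), -4), Function('U')(0, 8)) = Mul(Add(Add(5, 2), -4), -8) = Mul(Add(7, -4), -8) = Mul(3, -8) = -24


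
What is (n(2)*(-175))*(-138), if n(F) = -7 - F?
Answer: -217350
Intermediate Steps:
(n(2)*(-175))*(-138) = ((-7 - 1*2)*(-175))*(-138) = ((-7 - 2)*(-175))*(-138) = -9*(-175)*(-138) = 1575*(-138) = -217350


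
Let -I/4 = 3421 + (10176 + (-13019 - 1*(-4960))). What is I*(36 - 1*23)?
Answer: -287976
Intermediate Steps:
I = -22152 (I = -4*(3421 + (10176 + (-13019 - 1*(-4960)))) = -4*(3421 + (10176 + (-13019 + 4960))) = -4*(3421 + (10176 - 8059)) = -4*(3421 + 2117) = -4*5538 = -22152)
I*(36 - 1*23) = -22152*(36 - 1*23) = -22152*(36 - 23) = -22152*13 = -287976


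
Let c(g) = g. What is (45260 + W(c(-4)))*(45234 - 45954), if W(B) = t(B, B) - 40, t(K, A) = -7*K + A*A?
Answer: -32590080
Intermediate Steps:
t(K, A) = A**2 - 7*K (t(K, A) = -7*K + A**2 = A**2 - 7*K)
W(B) = -40 + B**2 - 7*B (W(B) = (B**2 - 7*B) - 40 = -40 + B**2 - 7*B)
(45260 + W(c(-4)))*(45234 - 45954) = (45260 + (-40 + (-4)**2 - 7*(-4)))*(45234 - 45954) = (45260 + (-40 + 16 + 28))*(-720) = (45260 + 4)*(-720) = 45264*(-720) = -32590080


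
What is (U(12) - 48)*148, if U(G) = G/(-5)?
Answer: -37296/5 ≈ -7459.2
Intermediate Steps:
U(G) = -G/5 (U(G) = G*(-⅕) = -G/5)
(U(12) - 48)*148 = (-⅕*12 - 48)*148 = (-12/5 - 48)*148 = -252/5*148 = -37296/5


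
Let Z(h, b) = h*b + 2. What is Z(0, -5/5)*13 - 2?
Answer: 24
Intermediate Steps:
Z(h, b) = 2 + b*h (Z(h, b) = b*h + 2 = 2 + b*h)
Z(0, -5/5)*13 - 2 = (2 - 5/5*0)*13 - 2 = (2 - 5*⅕*0)*13 - 2 = (2 - 1*0)*13 - 2 = (2 + 0)*13 - 2 = 2*13 - 2 = 26 - 2 = 24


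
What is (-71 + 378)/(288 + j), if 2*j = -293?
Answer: 614/283 ≈ 2.1696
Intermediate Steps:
j = -293/2 (j = (½)*(-293) = -293/2 ≈ -146.50)
(-71 + 378)/(288 + j) = (-71 + 378)/(288 - 293/2) = 307/(283/2) = 307*(2/283) = 614/283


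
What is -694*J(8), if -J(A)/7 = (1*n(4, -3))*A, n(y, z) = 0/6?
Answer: 0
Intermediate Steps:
n(y, z) = 0 (n(y, z) = 0*(⅙) = 0)
J(A) = 0 (J(A) = -7*1*0*A = -0*A = -7*0 = 0)
-694*J(8) = -694*0 = 0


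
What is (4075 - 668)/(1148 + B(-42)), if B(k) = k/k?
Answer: 3407/1149 ≈ 2.9652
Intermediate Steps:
B(k) = 1
(4075 - 668)/(1148 + B(-42)) = (4075 - 668)/(1148 + 1) = 3407/1149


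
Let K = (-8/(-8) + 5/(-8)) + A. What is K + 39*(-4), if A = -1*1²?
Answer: -1253/8 ≈ -156.63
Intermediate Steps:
A = -1 (A = -1*1 = -1)
K = -5/8 (K = (-8/(-8) + 5/(-8)) - 1 = (-8*(-⅛) + 5*(-⅛)) - 1 = (1 - 5/8) - 1 = 3/8 - 1 = -5/8 ≈ -0.62500)
K + 39*(-4) = -5/8 + 39*(-4) = -5/8 - 156 = -1253/8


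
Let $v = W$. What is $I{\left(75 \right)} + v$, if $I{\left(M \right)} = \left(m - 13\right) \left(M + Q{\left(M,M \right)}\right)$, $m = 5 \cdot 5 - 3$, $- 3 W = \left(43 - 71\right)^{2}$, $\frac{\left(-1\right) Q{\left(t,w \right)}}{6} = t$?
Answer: $- \frac{10909}{3} \approx -3636.3$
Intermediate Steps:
$Q{\left(t,w \right)} = - 6 t$
$W = - \frac{784}{3}$ ($W = - \frac{\left(43 - 71\right)^{2}}{3} = - \frac{\left(-28\right)^{2}}{3} = \left(- \frac{1}{3}\right) 784 = - \frac{784}{3} \approx -261.33$)
$m = 22$ ($m = 25 - 3 = 22$)
$v = - \frac{784}{3} \approx -261.33$
$I{\left(M \right)} = - 45 M$ ($I{\left(M \right)} = \left(22 - 13\right) \left(M - 6 M\right) = 9 \left(- 5 M\right) = - 45 M$)
$I{\left(75 \right)} + v = \left(-45\right) 75 - \frac{784}{3} = -3375 - \frac{784}{3} = - \frac{10909}{3}$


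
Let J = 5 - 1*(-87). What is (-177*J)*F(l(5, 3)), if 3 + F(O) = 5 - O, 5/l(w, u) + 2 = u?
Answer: 48852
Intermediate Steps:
l(w, u) = 5/(-2 + u)
J = 92 (J = 5 + 87 = 92)
F(O) = 2 - O (F(O) = -3 + (5 - O) = 2 - O)
(-177*J)*F(l(5, 3)) = (-177*92)*(2 - 5/(-2 + 3)) = -16284*(2 - 5/1) = -16284*(2 - 5) = -16284*(-3) = 48852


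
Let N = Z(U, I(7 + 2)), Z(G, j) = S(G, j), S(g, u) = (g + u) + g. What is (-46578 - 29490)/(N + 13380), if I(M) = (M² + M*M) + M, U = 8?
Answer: -76068/13567 ≈ -5.6068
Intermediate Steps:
S(g, u) = u + 2*g
I(M) = M + 2*M² (I(M) = (M² + M²) + M = 2*M² + M = M + 2*M²)
Z(G, j) = j + 2*G
N = 187 (N = (7 + 2)*(1 + 2*(7 + 2)) + 2*8 = 9*(1 + 2*9) + 16 = 9*(1 + 18) + 16 = 9*19 + 16 = 171 + 16 = 187)
(-46578 - 29490)/(N + 13380) = (-46578 - 29490)/(187 + 13380) = -76068/13567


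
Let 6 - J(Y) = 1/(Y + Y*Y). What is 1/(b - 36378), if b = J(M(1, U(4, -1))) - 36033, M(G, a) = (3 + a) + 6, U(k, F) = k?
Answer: -182/13177711 ≈ -1.3811e-5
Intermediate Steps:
M(G, a) = 9 + a
J(Y) = 6 - 1/(Y + Y²) (J(Y) = 6 - 1/(Y + Y*Y) = 6 - 1/(Y + Y²))
b = -6556915/182 (b = (-1 + 6*(9 + 4) + 6*(9 + 4)²)/((9 + 4)*(1 + (9 + 4))) - 36033 = (-1 + 6*13 + 6*13²)/(13*(1 + 13)) - 36033 = (1/13)*(-1 + 78 + 6*169)/14 - 36033 = (1/13)*(1/14)*(-1 + 78 + 1014) - 36033 = (1/13)*(1/14)*1091 - 36033 = 1091/182 - 36033 = -6556915/182 ≈ -36027.)
1/(b - 36378) = 1/(-6556915/182 - 36378) = 1/(-13177711/182) = -182/13177711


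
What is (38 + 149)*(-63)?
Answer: -11781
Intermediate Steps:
(38 + 149)*(-63) = 187*(-63) = -11781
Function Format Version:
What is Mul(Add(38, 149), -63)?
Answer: -11781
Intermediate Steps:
Mul(Add(38, 149), -63) = Mul(187, -63) = -11781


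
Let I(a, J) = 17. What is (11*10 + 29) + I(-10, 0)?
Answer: 156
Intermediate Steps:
(11*10 + 29) + I(-10, 0) = (11*10 + 29) + 17 = (110 + 29) + 17 = 139 + 17 = 156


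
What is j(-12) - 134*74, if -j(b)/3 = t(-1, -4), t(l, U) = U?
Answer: -9904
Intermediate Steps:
j(b) = 12 (j(b) = -3*(-4) = 12)
j(-12) - 134*74 = 12 - 134*74 = 12 - 9916 = -9904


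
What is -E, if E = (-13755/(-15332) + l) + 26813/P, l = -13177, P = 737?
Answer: 148474701717/11299684 ≈ 13140.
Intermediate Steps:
E = -148474701717/11299684 (E = (-13755/(-15332) - 13177) + 26813/737 = (-13755*(-1/15332) - 13177) + 26813*(1/737) = (13755/15332 - 13177) + 26813/737 = -202016009/15332 + 26813/737 = -148474701717/11299684 ≈ -13140.)
-E = -1*(-148474701717/11299684) = 148474701717/11299684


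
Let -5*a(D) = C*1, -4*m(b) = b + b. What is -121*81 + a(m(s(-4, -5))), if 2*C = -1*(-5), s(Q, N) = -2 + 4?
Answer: -19603/2 ≈ -9801.5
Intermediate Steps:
s(Q, N) = 2
C = 5/2 (C = (-1*(-5))/2 = (½)*5 = 5/2 ≈ 2.5000)
m(b) = -b/2 (m(b) = -(b + b)/4 = -b/2)
a(D) = -½ (a(D) = -1/2 = -⅕*5/2 = -½)
-121*81 + a(m(s(-4, -5))) = -121*81 - ½ = -9801 - ½ = -19603/2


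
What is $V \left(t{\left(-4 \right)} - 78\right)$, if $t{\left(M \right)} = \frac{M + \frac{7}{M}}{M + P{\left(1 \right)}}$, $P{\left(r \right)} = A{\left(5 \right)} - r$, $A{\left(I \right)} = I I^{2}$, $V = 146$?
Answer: $- \frac{2734799}{240} \approx -11395.0$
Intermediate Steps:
$A{\left(I \right)} = I^{3}$
$P{\left(r \right)} = 125 - r$ ($P{\left(r \right)} = 5^{3} - r = 125 - r$)
$t{\left(M \right)} = \frac{M + \frac{7}{M}}{124 + M}$ ($t{\left(M \right)} = \frac{M + \frac{7}{M}}{M + \left(125 - 1\right)} = \frac{M + \frac{7}{M}}{M + 124} = \frac{M + \frac{7}{M}}{124 + M}$)
$V \left(t{\left(-4 \right)} - 78\right) = 146 \left(\frac{7 + \left(-4\right)^{2}}{\left(-4\right) \left(124 - 4\right)} - 78\right) = 146 \left(- \frac{7 + 16}{4 \cdot 120} - 78\right) = 146 \left(\left(- \frac{1}{4}\right) \frac{1}{120} \cdot 23 - 78\right) = 146 \left(- \frac{23}{480} - 78\right) = 146 \left(- \frac{37463}{480}\right) = - \frac{2734799}{240}$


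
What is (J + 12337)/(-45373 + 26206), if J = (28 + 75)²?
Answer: -22946/19167 ≈ -1.1972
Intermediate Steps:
J = 10609 (J = 103² = 10609)
(J + 12337)/(-45373 + 26206) = (10609 + 12337)/(-45373 + 26206) = 22946/(-19167) = 22946*(-1/19167) = -22946/19167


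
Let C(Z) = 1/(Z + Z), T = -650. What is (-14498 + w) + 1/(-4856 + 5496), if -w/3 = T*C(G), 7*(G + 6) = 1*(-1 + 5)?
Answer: -178479661/12160 ≈ -14678.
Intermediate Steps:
G = -38/7 (G = -6 + (1*(-1 + 5))/7 = -6 + (1*4)/7 = -6 + (⅐)*4 = -6 + 4/7 = -38/7 ≈ -5.4286)
C(Z) = 1/(2*Z)
w = -6825/38 (w = -(-1950)*1/(2*(-38/7)) = -(-1950)*(½)*(-7/38) = -(-1950)*(-7)/76 = -3*2275/38 = -6825/38 ≈ -179.61)
(-14498 + w) + 1/(-4856 + 5496) = (-14498 - 6825/38) + 1/(-4856 + 5496) = -557749/38 + 1/640 = -178479661/12160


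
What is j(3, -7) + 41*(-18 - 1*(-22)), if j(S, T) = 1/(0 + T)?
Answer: 1147/7 ≈ 163.86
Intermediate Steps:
j(S, T) = 1/T
j(3, -7) + 41*(-18 - 1*(-22)) = 1/(-7) + 41*(-18 - 1*(-22)) = -1/7 + 41*(-18 + 22) = -1/7 + 41*4 = -1/7 + 164 = 1147/7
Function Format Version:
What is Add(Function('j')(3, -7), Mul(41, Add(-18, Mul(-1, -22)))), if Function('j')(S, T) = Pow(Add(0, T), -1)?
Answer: Rational(1147, 7) ≈ 163.86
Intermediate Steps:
Function('j')(S, T) = Pow(T, -1)
Add(Function('j')(3, -7), Mul(41, Add(-18, Mul(-1, -22)))) = Add(Pow(-7, -1), Mul(41, Add(-18, Mul(-1, -22)))) = Add(Rational(-1, 7), Mul(41, Add(-18, 22))) = Add(Rational(-1, 7), Mul(41, 4)) = Add(Rational(-1, 7), 164) = Rational(1147, 7)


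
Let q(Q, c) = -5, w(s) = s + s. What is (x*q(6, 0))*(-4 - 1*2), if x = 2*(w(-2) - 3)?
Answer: -420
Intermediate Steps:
w(s) = 2*s
x = -14 (x = 2*(2*(-2) - 3) = 2*(-4 - 3) = 2*(-7) = -14)
(x*q(6, 0))*(-4 - 1*2) = (-14*(-5))*(-4 - 1*2) = 70*(-4 - 2) = 70*(-6) = -420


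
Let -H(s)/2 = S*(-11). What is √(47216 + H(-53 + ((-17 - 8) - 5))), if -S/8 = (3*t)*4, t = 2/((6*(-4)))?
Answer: 4*√2962 ≈ 217.70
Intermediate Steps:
t = -1/12 (t = 2/(-24) = 2*(-1/24) = -1/12 ≈ -0.083333)
S = 8 (S = -8*3*(-1/12)*4 = -(-2)*4 = -8*(-1) = 8)
H(s) = 176 (H(s) = -16*(-11) = -2*(-88) = 176)
√(47216 + H(-53 + ((-17 - 8) - 5))) = √(47216 + 176) = √47392 = 4*√2962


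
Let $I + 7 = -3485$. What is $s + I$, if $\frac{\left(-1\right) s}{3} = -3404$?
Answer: $6720$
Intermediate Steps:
$s = 10212$ ($s = \left(-3\right) \left(-3404\right) = 10212$)
$I = -3492$ ($I = -7 - 3485 = -3492$)
$s + I = 10212 - 3492 = 6720$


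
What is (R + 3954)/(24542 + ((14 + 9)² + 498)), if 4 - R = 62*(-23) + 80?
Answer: 1768/8523 ≈ 0.20744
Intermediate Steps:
R = 1350 (R = 4 - (62*(-23) + 80) = 4 - (-1426 + 80) = 4 - 1*(-1346) = 4 + 1346 = 1350)
(R + 3954)/(24542 + ((14 + 9)² + 498)) = (1350 + 3954)/(24542 + ((14 + 9)² + 498)) = 5304/(24542 + (23² + 498)) = 5304/(24542 + (529 + 498)) = 5304/(24542 + 1027) = 5304/25569 = 5304*(1/25569) = 1768/8523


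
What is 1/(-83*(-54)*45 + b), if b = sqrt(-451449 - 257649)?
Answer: 33615/6779927533 - I*sqrt(709098)/40679565198 ≈ 4.958e-6 - 2.07e-8*I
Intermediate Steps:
b = I*sqrt(709098) (b = sqrt(-709098) = I*sqrt(709098) ≈ 842.08*I)
1/(-83*(-54)*45 + b) = 1/(-83*(-54)*45 + I*sqrt(709098)) = 1/(4482*45 + I*sqrt(709098)) = 1/(201690 + I*sqrt(709098))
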